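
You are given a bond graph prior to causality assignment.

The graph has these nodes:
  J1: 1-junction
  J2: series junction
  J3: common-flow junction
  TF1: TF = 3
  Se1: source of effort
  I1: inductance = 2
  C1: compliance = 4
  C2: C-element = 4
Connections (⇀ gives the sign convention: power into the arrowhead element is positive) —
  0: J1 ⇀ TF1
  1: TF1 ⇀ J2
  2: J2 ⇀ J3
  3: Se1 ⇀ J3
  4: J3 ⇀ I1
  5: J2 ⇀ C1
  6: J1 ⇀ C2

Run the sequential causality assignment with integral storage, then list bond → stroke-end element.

#3 |J3  (Se1: effort source, stroke at far end)
#4 |I1  (prefer integral on I1)
#2 |J3  (J3: bond 4 brought flow, rest push out)
#1 |J2  (1-jn J2 has f-setter on 2)
#5 |J2  (1-jn J2 has f-setter on 2)
#0 |TF1  (through TF1, causality passes straight; one stroke at TF1)
#6 |J1  (1-jn J1 has f-setter on 0)

β0 stroke→TF1
β1 stroke→J2
β2 stroke→J3
β3 stroke→J3
β4 stroke→I1
β5 stroke→J2
β6 stroke→J1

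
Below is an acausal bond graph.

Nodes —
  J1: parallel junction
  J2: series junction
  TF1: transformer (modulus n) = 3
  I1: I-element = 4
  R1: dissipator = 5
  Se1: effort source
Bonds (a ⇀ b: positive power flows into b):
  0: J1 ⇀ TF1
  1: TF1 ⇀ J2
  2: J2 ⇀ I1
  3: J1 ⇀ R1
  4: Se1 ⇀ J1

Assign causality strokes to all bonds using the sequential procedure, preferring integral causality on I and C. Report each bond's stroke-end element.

bond 4 stroke→J1  (Se1: effort source, stroke at far end)
bond 0 stroke→TF1  (J1: bond 4 brought effort, rest push out)
bond 3 stroke→R1  (J1 effort already set via bond 4)
bond 1 stroke→J2  (TF1: transformer flips bond 0)
bond 2 stroke→I1  (J2: last free bond brings flow in)

bond 0 stroke at TF1
bond 1 stroke at J2
bond 2 stroke at I1
bond 3 stroke at R1
bond 4 stroke at J1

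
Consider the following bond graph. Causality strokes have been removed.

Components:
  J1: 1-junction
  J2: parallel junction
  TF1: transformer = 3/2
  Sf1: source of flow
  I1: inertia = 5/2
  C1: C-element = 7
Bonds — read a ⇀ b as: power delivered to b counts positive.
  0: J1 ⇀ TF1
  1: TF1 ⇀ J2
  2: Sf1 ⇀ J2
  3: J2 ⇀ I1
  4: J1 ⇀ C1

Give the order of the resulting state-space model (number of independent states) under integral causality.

2  (C1, I1 all integral)

bond 2 |Sf1  (Sf1 (Sf) sets flow on bond)
bond 3 |I1  (I1 outputs flow p/I1)
bond 1 |J2  (J2 needs exactly one e-in)
bond 0 |TF1  (TF TF1: opposite of bond 1)
bond 4 |J1  (J1: bond 0 brought flow, rest push out)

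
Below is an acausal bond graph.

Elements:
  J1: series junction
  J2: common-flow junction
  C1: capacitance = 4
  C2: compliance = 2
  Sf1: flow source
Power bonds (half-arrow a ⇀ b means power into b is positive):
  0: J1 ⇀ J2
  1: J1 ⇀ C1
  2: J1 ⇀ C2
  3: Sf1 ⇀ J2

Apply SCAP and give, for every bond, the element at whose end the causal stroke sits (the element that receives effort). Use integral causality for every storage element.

#3 stroke at Sf1  (source Sf1 imposes f)
#0 stroke at J2  (common-f at J2 fixed by 3)
#1 stroke at J1  (J1: bond 0 brought flow, rest push out)
#2 stroke at J1  (1-jn J1 has f-setter on 0)

bond 0 stroke→J2
bond 1 stroke→J1
bond 2 stroke→J1
bond 3 stroke→Sf1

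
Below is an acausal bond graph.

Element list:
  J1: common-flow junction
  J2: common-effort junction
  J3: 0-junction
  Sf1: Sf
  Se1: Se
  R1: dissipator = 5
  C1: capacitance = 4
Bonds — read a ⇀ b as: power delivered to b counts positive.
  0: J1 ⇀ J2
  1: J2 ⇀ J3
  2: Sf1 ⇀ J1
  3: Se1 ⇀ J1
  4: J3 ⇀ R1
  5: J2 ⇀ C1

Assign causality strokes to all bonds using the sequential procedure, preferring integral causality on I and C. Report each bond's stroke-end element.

bond 0 →J1
bond 1 →J3
bond 2 →Sf1
bond 3 →J1
bond 4 →R1
bond 5 →J2

b2 |Sf1  (Sf1 fixes flow; stroke at Sf1)
b3 |J1  (source Se1 imposes e)
b0 |J1  (J1 flow already set via bond 2)
b5 |J2  (prefer integral on C1)
b1 |J3  (J2 effort already set via bond 5)
b4 |R1  (J3: bond 1 brought effort, rest push out)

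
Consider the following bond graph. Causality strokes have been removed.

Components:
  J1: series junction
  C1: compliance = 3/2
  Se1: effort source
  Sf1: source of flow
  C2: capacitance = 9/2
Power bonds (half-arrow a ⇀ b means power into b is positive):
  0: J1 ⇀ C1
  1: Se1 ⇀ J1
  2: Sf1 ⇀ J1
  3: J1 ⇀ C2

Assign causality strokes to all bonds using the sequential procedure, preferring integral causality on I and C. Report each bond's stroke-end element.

β0 stroke→J1
β1 stroke→J1
β2 stroke→Sf1
β3 stroke→J1

bond 1 |J1  (Se1 (Se) sets effort on bond)
bond 2 |Sf1  (Sf1: flow source, stroke at near end)
bond 0 |J1  (J1 flow already set via bond 2)
bond 3 |J1  (common-f at J1 fixed by 2)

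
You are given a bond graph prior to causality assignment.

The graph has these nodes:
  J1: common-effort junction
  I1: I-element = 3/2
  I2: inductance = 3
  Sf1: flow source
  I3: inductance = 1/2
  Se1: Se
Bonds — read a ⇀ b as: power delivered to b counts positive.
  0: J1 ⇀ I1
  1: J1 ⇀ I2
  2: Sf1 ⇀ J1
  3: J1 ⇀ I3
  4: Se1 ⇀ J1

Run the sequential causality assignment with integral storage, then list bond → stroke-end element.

bond 0 |I1
bond 1 |I2
bond 2 |Sf1
bond 3 |I3
bond 4 |J1

β2 →Sf1  (source Sf1 imposes f)
β4 →J1  (source Se1 imposes e)
β0 →I1  (common-e at J1 fixed by 4)
β1 →I2  (J1 effort already set via bond 4)
β3 →I3  (common-e at J1 fixed by 4)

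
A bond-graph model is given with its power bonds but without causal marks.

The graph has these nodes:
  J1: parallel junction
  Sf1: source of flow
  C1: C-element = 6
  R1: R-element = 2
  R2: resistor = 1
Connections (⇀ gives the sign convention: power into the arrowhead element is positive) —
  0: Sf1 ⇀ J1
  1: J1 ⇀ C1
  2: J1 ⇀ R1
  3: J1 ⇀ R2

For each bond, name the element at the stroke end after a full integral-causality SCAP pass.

bond 0 |Sf1  (Sf1 fixes flow; stroke at Sf1)
bond 1 |J1  (C1 integral (e out))
bond 2 |R1  (J1 effort already set via bond 1)
bond 3 |R2  (0-jn J1 has e-setter on 1)

#0 |Sf1
#1 |J1
#2 |R1
#3 |R2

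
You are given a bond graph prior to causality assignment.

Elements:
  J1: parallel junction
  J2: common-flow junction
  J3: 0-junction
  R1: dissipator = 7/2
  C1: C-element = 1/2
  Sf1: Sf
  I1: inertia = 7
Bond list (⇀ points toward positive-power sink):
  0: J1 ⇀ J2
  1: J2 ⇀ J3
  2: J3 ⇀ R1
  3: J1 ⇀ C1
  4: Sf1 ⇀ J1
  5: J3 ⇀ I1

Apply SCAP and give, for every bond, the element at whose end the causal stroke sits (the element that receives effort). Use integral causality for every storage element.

bond 4 stroke at Sf1  (Sf1 fixes flow; stroke at Sf1)
bond 3 stroke at J1  (C1 integral (e out))
bond 0 stroke at J2  (J1: bond 3 brought effort, rest push out)
bond 1 stroke at J3  (J2: last free bond brings flow in)
bond 2 stroke at R1  (0-jn J3 has e-setter on 1)
bond 5 stroke at I1  (J3 effort already set via bond 1)

#0 stroke at J2
#1 stroke at J3
#2 stroke at R1
#3 stroke at J1
#4 stroke at Sf1
#5 stroke at I1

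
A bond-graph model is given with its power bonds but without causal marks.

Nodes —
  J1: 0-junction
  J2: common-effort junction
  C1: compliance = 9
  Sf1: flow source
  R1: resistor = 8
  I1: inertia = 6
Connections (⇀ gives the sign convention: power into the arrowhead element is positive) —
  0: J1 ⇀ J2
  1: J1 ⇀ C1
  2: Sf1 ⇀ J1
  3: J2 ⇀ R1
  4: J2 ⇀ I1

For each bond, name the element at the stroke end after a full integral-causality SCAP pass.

b0 →J2
b1 →J1
b2 →Sf1
b3 →R1
b4 →I1

#2 →Sf1  (Sf1: flow source, stroke at near end)
#1 →J1  (prefer integral on C1)
#0 →J2  (J1: bond 1 brought effort, rest push out)
#3 →R1  (J2 effort already set via bond 0)
#4 →I1  (0-jn J2 has e-setter on 0)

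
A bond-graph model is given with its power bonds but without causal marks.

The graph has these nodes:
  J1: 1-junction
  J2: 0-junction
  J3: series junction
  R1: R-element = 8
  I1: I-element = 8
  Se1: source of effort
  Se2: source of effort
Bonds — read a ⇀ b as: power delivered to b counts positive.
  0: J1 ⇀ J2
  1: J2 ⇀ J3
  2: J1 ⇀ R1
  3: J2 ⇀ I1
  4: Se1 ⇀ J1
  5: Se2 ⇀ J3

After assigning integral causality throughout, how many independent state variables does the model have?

1  (I1 all integral)

bond 4 →J1  (Se1: effort source, stroke at far end)
bond 5 →J3  (Se2 fixes effort; stroke away)
bond 1 →J2  (J3: last free bond brings flow in)
bond 0 →J1  (common-e at J2 fixed by 1)
bond 3 →I1  (0-jn J2 has e-setter on 1)
bond 2 →R1  (closing 1-jn rule on J1)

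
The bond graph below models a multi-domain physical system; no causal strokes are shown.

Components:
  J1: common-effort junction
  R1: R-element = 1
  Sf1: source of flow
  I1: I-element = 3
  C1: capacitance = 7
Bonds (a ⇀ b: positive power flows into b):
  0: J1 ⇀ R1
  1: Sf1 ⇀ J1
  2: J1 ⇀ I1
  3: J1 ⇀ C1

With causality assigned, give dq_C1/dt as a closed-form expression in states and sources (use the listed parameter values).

dq_C1/dt = F_Sf1 - p_I1/3 - q_C1/7

#1 |Sf1  (Sf1: flow source, stroke at near end)
#2 |I1  (I1: I, integral causality)
#3 |J1  (C1 outputs effort q/C1)
#0 |R1  (common-e at J1 fixed by 3)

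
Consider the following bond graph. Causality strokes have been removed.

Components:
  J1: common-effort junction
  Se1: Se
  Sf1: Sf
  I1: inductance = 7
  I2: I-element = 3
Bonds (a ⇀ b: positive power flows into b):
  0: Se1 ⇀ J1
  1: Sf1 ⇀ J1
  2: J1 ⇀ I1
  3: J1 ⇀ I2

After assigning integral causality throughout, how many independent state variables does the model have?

2  (I1, I2 all integral)

β0 |J1  (Se1 fixes effort; stroke away)
β1 |Sf1  (source Sf1 imposes f)
β2 |I1  (0-jn J1 has e-setter on 0)
β3 |I2  (common-e at J1 fixed by 0)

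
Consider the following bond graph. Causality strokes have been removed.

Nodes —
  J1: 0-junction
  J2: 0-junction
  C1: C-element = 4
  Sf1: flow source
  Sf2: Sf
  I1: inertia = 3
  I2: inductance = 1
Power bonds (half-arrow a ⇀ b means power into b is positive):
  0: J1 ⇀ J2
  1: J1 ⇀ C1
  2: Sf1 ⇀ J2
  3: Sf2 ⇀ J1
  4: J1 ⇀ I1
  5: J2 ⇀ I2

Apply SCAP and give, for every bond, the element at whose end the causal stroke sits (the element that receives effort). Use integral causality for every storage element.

β2 →Sf1  (Sf1 fixes flow; stroke at Sf1)
β3 →Sf2  (source Sf2 imposes f)
β1 →J1  (C1 integral (e out))
β0 →J2  (J1 effort already set via bond 1)
β4 →I1  (J1 effort already set via bond 1)
β5 →I2  (J2 effort already set via bond 0)

bond 0 |J2
bond 1 |J1
bond 2 |Sf1
bond 3 |Sf2
bond 4 |I1
bond 5 |I2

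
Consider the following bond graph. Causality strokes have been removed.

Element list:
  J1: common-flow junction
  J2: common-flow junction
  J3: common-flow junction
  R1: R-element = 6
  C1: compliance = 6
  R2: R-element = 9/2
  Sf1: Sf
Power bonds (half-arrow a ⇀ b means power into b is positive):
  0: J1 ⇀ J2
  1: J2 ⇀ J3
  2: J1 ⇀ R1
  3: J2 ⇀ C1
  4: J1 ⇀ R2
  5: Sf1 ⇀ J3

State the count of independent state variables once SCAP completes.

b5 →Sf1  (Sf1 fixes flow; stroke at Sf1)
b1 →J3  (1-jn J3 has f-setter on 5)
b0 →J2  (J2: bond 1 brought flow, rest push out)
b3 →J2  (common-f at J2 fixed by 1)
b2 →J1  (1-jn J1 has f-setter on 0)
b4 →J1  (J1: bond 0 brought flow, rest push out)

1  (C1 all integral)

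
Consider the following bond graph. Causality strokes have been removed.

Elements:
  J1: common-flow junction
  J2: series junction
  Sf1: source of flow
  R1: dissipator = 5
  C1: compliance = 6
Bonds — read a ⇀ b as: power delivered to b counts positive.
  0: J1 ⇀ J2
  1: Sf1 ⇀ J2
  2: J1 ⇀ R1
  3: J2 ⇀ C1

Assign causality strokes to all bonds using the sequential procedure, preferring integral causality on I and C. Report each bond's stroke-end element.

b0 →J2
b1 →Sf1
b2 →J1
b3 →J2

#1 stroke→Sf1  (Sf1 fixes flow; stroke at Sf1)
#0 stroke→J2  (J2: bond 1 brought flow, rest push out)
#3 stroke→J2  (J2 flow already set via bond 1)
#2 stroke→J1  (J1: bond 0 brought flow, rest push out)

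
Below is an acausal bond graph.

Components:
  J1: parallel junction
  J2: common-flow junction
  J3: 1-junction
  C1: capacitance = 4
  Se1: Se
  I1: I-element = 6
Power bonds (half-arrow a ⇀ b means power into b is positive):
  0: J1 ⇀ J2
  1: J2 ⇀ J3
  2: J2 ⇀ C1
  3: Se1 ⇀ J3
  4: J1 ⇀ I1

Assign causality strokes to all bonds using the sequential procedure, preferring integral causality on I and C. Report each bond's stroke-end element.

β0 |J1
β1 |J2
β2 |J2
β3 |J3
β4 |I1

β3 stroke at J3  (Se1 fixes effort; stroke away)
β1 stroke at J2  (closing 1-jn rule on J3)
β2 stroke at J2  (prefer integral on C1)
β0 stroke at J1  (J2: last free bond brings flow in)
β4 stroke at I1  (common-e at J1 fixed by 0)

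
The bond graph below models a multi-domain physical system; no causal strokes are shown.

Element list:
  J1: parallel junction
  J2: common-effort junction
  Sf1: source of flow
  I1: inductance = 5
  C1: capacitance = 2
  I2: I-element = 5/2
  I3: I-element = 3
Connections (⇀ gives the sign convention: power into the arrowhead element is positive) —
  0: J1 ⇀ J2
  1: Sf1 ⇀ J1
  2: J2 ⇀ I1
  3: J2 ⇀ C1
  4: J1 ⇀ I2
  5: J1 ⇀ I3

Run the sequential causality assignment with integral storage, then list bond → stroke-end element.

#0 stroke at J1
#1 stroke at Sf1
#2 stroke at I1
#3 stroke at J2
#4 stroke at I2
#5 stroke at I3

bond 1 stroke at Sf1  (Sf1 (Sf) sets flow on bond)
bond 2 stroke at I1  (I1 integral (f out))
bond 3 stroke at J2  (C1 integral (e out))
bond 0 stroke at J1  (J2: bond 3 brought effort, rest push out)
bond 4 stroke at I2  (0-jn J1 has e-setter on 0)
bond 5 stroke at I3  (0-jn J1 has e-setter on 0)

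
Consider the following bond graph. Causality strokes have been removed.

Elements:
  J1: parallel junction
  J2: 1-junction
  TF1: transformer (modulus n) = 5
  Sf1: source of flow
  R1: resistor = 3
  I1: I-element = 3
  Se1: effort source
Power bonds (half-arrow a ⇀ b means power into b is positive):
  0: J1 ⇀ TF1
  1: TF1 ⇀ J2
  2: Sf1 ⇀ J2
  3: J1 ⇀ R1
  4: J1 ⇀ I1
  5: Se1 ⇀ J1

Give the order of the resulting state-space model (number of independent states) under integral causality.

#2 stroke→Sf1  (Sf1 (Sf) sets flow on bond)
#5 stroke→J1  (Se1 fixes effort; stroke away)
#0 stroke→TF1  (0-jn J1 has e-setter on 5)
#3 stroke→R1  (common-e at J1 fixed by 5)
#4 stroke→I1  (J1: bond 5 brought effort, rest push out)
#1 stroke→J2  (J2 flow already set via bond 2)

1  (I1 all integral)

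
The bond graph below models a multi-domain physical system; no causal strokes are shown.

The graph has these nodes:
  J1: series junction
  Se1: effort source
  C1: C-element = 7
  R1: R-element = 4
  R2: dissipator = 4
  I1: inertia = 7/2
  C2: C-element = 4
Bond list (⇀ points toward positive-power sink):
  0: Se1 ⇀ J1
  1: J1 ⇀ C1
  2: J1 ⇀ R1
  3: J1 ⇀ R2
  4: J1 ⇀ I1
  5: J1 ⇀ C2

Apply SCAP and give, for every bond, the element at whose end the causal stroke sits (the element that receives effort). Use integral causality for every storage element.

#0 stroke→J1
#1 stroke→J1
#2 stroke→J1
#3 stroke→J1
#4 stroke→I1
#5 stroke→J1

β0 |J1  (Se1 (Se) sets effort on bond)
β1 |J1  (C1 integral (e out))
β4 |I1  (I1 integral (f out))
β2 |J1  (1-jn J1 has f-setter on 4)
β3 |J1  (J1 flow already set via bond 4)
β5 |J1  (J1 flow already set via bond 4)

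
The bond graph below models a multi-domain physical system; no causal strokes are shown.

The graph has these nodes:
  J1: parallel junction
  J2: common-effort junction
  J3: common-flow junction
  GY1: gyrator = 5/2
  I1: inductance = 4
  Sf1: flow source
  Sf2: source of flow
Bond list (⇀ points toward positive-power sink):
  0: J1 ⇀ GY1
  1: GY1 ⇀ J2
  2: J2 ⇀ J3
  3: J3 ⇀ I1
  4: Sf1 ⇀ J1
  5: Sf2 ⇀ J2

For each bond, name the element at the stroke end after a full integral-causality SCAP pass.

#4 stroke at Sf1  (source Sf1 imposes f)
#5 stroke at Sf2  (Sf2 (Sf) sets flow on bond)
#0 stroke at J1  (J1: last free bond brings effort in)
#1 stroke at J2  (through GY1, causality inverts; strokes same side of GY1)
#2 stroke at J3  (J2 effort already set via bond 1)
#3 stroke at I1  (J3 needs exactly one f-in)

#0 →J1
#1 →J2
#2 →J3
#3 →I1
#4 →Sf1
#5 →Sf2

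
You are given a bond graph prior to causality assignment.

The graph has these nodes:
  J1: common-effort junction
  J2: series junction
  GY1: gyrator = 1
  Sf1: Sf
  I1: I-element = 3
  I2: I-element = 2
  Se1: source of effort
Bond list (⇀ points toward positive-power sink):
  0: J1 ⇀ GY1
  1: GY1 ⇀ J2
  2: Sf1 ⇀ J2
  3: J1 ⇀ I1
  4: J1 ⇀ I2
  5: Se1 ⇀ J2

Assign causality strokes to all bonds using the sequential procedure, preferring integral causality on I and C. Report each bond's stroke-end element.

β0 |J1
β1 |J2
β2 |Sf1
β3 |I1
β4 |I2
β5 |J2

b2 stroke at Sf1  (source Sf1 imposes f)
b5 stroke at J2  (Se1 (Se) sets effort on bond)
b1 stroke at J2  (J2: bond 2 brought flow, rest push out)
b0 stroke at J1  (GY1: gyrator matches bond 1)
b3 stroke at I1  (J1: bond 0 brought effort, rest push out)
b4 stroke at I2  (0-jn J1 has e-setter on 0)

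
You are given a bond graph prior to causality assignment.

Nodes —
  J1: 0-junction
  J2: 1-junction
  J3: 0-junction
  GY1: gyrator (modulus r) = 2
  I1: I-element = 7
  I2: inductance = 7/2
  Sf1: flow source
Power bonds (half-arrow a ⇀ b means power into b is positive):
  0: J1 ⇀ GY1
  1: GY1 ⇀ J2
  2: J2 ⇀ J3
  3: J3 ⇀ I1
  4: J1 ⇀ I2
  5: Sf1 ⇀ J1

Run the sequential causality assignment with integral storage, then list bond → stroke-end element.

#0 stroke→J1
#1 stroke→J2
#2 stroke→J3
#3 stroke→I1
#4 stroke→I2
#5 stroke→Sf1

#5 →Sf1  (Sf1 (Sf) sets flow on bond)
#3 →I1  (I1: I, integral causality)
#2 →J3  (J3: last free bond brings effort in)
#1 →J2  (common-f at J2 fixed by 2)
#0 →J1  (GY1: gyrator matches bond 1)
#4 →I2  (J1 effort already set via bond 0)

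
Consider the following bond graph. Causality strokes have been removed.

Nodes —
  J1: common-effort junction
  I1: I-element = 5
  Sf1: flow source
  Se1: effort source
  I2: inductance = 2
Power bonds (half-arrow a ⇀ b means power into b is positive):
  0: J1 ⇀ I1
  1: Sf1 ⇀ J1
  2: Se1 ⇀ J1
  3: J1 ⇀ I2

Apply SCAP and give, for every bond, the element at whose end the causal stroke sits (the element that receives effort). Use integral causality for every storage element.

#0 stroke→I1
#1 stroke→Sf1
#2 stroke→J1
#3 stroke→I2

b1 stroke at Sf1  (Sf1 fixes flow; stroke at Sf1)
b2 stroke at J1  (source Se1 imposes e)
b0 stroke at I1  (J1 effort already set via bond 2)
b3 stroke at I2  (common-e at J1 fixed by 2)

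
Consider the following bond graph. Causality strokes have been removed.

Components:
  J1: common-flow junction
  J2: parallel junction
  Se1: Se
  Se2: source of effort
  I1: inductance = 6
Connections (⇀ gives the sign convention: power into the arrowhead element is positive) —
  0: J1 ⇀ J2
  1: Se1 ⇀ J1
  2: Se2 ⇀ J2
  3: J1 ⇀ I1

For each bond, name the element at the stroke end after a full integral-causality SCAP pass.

β1 stroke→J1  (Se1: effort source, stroke at far end)
β2 stroke→J2  (Se2: effort source, stroke at far end)
β0 stroke→J1  (0-jn J2 has e-setter on 2)
β3 stroke→I1  (closing 1-jn rule on J1)

#0 →J1
#1 →J1
#2 →J2
#3 →I1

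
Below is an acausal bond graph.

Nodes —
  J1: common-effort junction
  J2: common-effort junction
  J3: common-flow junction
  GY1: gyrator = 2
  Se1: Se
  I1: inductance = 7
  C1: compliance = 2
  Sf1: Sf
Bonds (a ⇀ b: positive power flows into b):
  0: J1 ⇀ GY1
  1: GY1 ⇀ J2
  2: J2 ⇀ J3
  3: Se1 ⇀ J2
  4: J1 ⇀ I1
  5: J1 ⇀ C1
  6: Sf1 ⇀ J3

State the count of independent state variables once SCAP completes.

2  (C1, I1 all integral)

β3 →J2  (source Se1 imposes e)
β6 →Sf1  (Sf1 (Sf) sets flow on bond)
β1 →GY1  (J2 effort already set via bond 3)
β2 →J3  (J2 effort already set via bond 3)
β0 →GY1  (GY1 both-in/both-out from 1)
β4 →I1  (I1 outputs flow p/I1)
β5 →J1  (J1 needs exactly one e-in)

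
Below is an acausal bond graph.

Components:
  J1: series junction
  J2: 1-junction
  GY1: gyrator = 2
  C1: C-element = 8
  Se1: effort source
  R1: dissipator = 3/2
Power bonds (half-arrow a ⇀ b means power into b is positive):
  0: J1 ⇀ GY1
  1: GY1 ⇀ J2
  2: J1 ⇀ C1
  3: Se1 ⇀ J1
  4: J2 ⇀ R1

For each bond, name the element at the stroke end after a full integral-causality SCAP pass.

b3 →J1  (Se1: effort source, stroke at far end)
b2 →J1  (prefer integral on C1)
b0 →GY1  (only one flow-in slot at J1)
b1 →GY1  (GY1 both-in/both-out from 0)
b4 →J2  (common-f at J2 fixed by 1)

bond 0 stroke→GY1
bond 1 stroke→GY1
bond 2 stroke→J1
bond 3 stroke→J1
bond 4 stroke→J2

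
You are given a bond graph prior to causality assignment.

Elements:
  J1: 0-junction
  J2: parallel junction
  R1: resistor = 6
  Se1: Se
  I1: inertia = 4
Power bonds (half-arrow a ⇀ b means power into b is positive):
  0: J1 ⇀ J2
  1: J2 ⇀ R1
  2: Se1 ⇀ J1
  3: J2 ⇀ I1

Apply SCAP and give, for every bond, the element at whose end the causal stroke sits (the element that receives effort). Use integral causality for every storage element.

b0 |J2
b1 |R1
b2 |J1
b3 |I1

β2 |J1  (Se1 fixes effort; stroke away)
β0 |J2  (J1 effort already set via bond 2)
β1 |R1  (J2: bond 0 brought effort, rest push out)
β3 |I1  (J2 effort already set via bond 0)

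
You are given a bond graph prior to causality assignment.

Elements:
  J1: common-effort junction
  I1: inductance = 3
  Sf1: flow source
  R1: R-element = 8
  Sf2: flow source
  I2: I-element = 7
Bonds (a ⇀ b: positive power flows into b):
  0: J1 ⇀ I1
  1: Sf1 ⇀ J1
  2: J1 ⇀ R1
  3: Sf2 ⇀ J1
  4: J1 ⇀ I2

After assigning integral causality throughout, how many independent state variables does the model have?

2  (I1, I2 all integral)

b1 |Sf1  (Sf1 (Sf) sets flow on bond)
b3 |Sf2  (Sf2 fixes flow; stroke at Sf2)
b0 |I1  (I1: I, integral causality)
b4 |I2  (I2 integral (f out))
b2 |J1  (only one effort-in slot at J1)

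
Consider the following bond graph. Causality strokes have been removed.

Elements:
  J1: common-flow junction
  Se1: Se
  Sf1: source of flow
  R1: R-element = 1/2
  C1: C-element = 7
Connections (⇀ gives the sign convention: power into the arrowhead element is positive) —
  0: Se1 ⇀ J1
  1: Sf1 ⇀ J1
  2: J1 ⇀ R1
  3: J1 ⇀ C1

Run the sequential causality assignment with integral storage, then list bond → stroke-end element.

#0 →J1  (Se1 (Se) sets effort on bond)
#1 →Sf1  (Sf1 fixes flow; stroke at Sf1)
#2 →J1  (common-f at J1 fixed by 1)
#3 →J1  (1-jn J1 has f-setter on 1)

#0 stroke→J1
#1 stroke→Sf1
#2 stroke→J1
#3 stroke→J1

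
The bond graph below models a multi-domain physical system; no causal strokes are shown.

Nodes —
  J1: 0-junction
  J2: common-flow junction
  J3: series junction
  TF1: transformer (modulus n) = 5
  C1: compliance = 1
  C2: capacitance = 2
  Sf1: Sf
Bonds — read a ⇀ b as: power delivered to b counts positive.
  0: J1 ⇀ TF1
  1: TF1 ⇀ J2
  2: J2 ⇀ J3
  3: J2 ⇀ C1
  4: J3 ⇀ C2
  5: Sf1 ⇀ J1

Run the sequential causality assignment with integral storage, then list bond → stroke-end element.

β5 →Sf1  (Sf1 (Sf) sets flow on bond)
β0 →J1  (only one effort-in slot at J1)
β1 →TF1  (TF1 one-in-one-out from 0)
β2 →J2  (1-jn J2 has f-setter on 1)
β3 →J2  (1-jn J2 has f-setter on 1)
β4 →J3  (common-f at J3 fixed by 2)

bond 0 stroke→J1
bond 1 stroke→TF1
bond 2 stroke→J2
bond 3 stroke→J2
bond 4 stroke→J3
bond 5 stroke→Sf1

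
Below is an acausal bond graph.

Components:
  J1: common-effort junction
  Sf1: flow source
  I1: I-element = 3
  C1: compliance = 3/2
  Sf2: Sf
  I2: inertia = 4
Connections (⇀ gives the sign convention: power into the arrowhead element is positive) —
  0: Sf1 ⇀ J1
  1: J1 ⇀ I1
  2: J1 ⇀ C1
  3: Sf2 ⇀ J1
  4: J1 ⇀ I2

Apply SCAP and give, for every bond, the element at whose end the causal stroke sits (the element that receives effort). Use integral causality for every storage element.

#0 |Sf1
#1 |I1
#2 |J1
#3 |Sf2
#4 |I2

b0 →Sf1  (source Sf1 imposes f)
b3 →Sf2  (source Sf2 imposes f)
b1 →I1  (prefer integral on I1)
b2 →J1  (C1 integral (e out))
b4 →I2  (common-e at J1 fixed by 2)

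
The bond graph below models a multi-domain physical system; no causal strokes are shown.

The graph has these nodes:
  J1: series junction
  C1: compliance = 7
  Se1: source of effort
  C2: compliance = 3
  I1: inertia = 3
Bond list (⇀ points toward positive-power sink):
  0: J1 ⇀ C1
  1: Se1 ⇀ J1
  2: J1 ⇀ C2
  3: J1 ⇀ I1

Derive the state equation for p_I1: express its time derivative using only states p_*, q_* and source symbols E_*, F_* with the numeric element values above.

b1 |J1  (Se1 fixes effort; stroke away)
b0 |J1  (C1: C, integral causality)
b2 |J1  (C2 integral (e out))
b3 |I1  (closing 1-jn rule on J1)

dp_I1/dt = E_Se1 - q_C1/7 - q_C2/3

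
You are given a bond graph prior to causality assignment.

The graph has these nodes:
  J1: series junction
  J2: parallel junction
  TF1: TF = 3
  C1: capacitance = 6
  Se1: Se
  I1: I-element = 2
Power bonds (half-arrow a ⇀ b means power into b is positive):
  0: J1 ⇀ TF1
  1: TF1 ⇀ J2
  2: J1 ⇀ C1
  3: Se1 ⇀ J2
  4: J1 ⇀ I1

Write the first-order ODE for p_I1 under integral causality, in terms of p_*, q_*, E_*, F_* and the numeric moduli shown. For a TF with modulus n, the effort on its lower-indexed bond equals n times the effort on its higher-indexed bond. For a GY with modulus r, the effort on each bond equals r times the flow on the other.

b3 →J2  (Se1 (Se) sets effort on bond)
b1 →TF1  (J2: bond 3 brought effort, rest push out)
b0 →J1  (TF TF1: opposite of bond 1)
b2 →J1  (prefer integral on C1)
b4 →I1  (J1: last free bond brings flow in)

dp_I1/dt = -3*E_Se1 - q_C1/6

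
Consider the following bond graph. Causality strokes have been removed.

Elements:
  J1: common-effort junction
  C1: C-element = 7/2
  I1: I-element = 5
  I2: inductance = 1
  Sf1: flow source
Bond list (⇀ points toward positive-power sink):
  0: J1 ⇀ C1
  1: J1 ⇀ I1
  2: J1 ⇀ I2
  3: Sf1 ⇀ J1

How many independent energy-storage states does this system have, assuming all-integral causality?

3  (C1, I1, I2 all integral)

#3 →Sf1  (Sf1 fixes flow; stroke at Sf1)
#0 →J1  (prefer integral on C1)
#1 →I1  (J1: bond 0 brought effort, rest push out)
#2 →I2  (J1: bond 0 brought effort, rest push out)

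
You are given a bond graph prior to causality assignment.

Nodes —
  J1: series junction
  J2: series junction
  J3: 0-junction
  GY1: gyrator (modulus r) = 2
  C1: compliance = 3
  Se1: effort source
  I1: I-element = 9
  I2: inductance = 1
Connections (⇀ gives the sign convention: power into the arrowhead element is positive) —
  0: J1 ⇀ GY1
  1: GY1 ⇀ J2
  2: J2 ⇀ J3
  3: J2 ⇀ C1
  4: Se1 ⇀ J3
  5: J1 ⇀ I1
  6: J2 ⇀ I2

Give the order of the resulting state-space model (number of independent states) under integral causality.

#4 stroke→J3  (Se1: effort source, stroke at far end)
#2 stroke→J2  (J3 effort already set via bond 4)
#3 stroke→J2  (C1 outputs effort q/C1)
#5 stroke→I1  (I1 integral (f out))
#0 stroke→J1  (J1: bond 5 brought flow, rest push out)
#1 stroke→J2  (through GY1, causality inverts; strokes same side of GY1)
#6 stroke→I2  (only one flow-in slot at J2)

3  (C1, I1, I2 all integral)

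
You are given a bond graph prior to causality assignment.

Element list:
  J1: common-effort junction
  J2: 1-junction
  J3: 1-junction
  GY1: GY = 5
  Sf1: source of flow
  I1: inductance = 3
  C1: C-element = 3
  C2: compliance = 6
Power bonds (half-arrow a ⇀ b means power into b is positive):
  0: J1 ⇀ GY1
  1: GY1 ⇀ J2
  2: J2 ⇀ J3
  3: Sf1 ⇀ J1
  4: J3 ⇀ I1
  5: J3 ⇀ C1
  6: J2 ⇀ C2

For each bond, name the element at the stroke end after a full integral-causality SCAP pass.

b0 |J1
b1 |J2
b2 |J3
b3 |Sf1
b4 |I1
b5 |J3
b6 |J2

β3 stroke→Sf1  (Sf1 fixes flow; stroke at Sf1)
β0 stroke→J1  (only one effort-in slot at J1)
β1 stroke→J2  (GY GY1: same side as bond 0)
β4 stroke→I1  (I1 integral (f out))
β2 stroke→J3  (J3 flow already set via bond 4)
β5 stroke→J3  (J3: bond 4 brought flow, rest push out)
β6 stroke→J2  (1-jn J2 has f-setter on 2)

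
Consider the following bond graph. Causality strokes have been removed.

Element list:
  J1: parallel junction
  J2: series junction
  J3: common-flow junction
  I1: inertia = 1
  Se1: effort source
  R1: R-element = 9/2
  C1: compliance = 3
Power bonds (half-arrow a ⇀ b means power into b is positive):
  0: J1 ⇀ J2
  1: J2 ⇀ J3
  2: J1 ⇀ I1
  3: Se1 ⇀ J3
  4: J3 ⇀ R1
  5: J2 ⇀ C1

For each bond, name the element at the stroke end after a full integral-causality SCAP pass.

#3 stroke→J3  (Se1 (Se) sets effort on bond)
#2 stroke→I1  (prefer integral on I1)
#0 stroke→J1  (J1: last free bond brings effort in)
#1 stroke→J2  (1-jn J2 has f-setter on 0)
#5 stroke→J2  (1-jn J2 has f-setter on 0)
#4 stroke→J3  (J3 flow already set via bond 1)

#0 stroke at J1
#1 stroke at J2
#2 stroke at I1
#3 stroke at J3
#4 stroke at J3
#5 stroke at J2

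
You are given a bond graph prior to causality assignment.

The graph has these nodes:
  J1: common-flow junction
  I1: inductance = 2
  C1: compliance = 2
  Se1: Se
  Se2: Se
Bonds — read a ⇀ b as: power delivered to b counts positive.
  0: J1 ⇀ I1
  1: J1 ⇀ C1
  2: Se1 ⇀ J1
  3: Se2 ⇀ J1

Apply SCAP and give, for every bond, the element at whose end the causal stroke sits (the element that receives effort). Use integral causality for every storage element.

b0 stroke→I1
b1 stroke→J1
b2 stroke→J1
b3 stroke→J1

#2 stroke→J1  (source Se1 imposes e)
#3 stroke→J1  (Se2 (Se) sets effort on bond)
#0 stroke→I1  (prefer integral on I1)
#1 stroke→J1  (J1 flow already set via bond 0)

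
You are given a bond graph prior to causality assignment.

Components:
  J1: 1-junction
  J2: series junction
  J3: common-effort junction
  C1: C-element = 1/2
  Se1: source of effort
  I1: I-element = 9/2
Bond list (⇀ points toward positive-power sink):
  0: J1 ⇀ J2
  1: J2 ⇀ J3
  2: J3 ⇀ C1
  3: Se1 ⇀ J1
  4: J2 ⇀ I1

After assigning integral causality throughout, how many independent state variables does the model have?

β3 stroke→J1  (source Se1 imposes e)
β0 stroke→J2  (only one flow-in slot at J1)
β2 stroke→J3  (C1: C, integral causality)
β1 stroke→J2  (0-jn J3 has e-setter on 2)
β4 stroke→I1  (closing 1-jn rule on J2)

2  (C1, I1 all integral)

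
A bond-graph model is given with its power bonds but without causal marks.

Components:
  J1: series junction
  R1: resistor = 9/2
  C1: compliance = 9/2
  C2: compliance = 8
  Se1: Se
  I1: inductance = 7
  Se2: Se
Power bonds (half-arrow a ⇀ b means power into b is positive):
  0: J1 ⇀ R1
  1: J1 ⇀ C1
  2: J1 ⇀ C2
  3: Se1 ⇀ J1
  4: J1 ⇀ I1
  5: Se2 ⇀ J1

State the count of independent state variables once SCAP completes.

β3 |J1  (Se1: effort source, stroke at far end)
β5 |J1  (Se2 fixes effort; stroke away)
β1 |J1  (C1 outputs effort q/C1)
β2 |J1  (C2: C, integral causality)
β4 |I1  (prefer integral on I1)
β0 |J1  (J1 flow already set via bond 4)

3  (C1, C2, I1 all integral)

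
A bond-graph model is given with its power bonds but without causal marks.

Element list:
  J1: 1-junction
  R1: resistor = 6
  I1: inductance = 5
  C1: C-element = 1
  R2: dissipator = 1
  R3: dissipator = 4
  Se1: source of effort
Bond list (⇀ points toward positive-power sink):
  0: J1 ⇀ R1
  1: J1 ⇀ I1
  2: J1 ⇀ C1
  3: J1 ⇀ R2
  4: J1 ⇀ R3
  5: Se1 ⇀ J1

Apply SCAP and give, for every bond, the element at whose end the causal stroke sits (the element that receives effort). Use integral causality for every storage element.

β5 →J1  (Se1 fixes effort; stroke away)
β1 →I1  (I1 outputs flow p/I1)
β0 →J1  (J1 flow already set via bond 1)
β2 →J1  (common-f at J1 fixed by 1)
β3 →J1  (J1 flow already set via bond 1)
β4 →J1  (1-jn J1 has f-setter on 1)

#0 →J1
#1 →I1
#2 →J1
#3 →J1
#4 →J1
#5 →J1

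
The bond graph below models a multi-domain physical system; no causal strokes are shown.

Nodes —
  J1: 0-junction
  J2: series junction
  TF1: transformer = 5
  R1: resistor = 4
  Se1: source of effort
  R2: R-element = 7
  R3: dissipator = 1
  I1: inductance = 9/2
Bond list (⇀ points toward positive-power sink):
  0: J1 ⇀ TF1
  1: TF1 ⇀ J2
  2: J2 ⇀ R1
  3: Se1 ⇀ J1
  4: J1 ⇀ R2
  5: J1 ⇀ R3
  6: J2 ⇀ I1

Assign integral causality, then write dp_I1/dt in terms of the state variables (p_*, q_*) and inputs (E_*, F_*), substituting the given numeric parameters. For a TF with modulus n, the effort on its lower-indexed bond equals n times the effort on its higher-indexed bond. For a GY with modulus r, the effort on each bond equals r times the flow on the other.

β3 →J1  (Se1 fixes effort; stroke away)
β0 →TF1  (J1 effort already set via bond 3)
β4 →R2  (0-jn J1 has e-setter on 3)
β5 →R3  (J1: bond 3 brought effort, rest push out)
β1 →J2  (through TF1, causality passes straight; one stroke at TF1)
β6 →I1  (I1: I, integral causality)
β2 →J2  (common-f at J2 fixed by 6)

dp_I1/dt = E_Se1/5 - 8*p_I1/9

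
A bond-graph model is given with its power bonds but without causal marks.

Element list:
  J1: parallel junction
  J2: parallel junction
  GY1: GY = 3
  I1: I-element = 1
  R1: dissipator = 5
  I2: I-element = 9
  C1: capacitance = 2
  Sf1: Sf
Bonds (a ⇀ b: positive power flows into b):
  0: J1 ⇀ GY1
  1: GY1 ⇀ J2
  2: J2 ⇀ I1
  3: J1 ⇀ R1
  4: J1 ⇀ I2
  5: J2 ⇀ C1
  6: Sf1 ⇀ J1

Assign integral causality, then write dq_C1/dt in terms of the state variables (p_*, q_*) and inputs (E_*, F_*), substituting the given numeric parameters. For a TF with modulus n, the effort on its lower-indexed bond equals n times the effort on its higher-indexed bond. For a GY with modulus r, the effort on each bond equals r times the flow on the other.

dq_C1/dt = 5*F_Sf1/3 - p_I1 - 5*p_I2/27 - 5*q_C1/18

#6 stroke→Sf1  (Sf1: flow source, stroke at near end)
#2 stroke→I1  (I1: I, integral causality)
#4 stroke→I2  (I2 integral (f out))
#5 stroke→J2  (C1: C, integral causality)
#1 stroke→GY1  (J2 effort already set via bond 5)
#0 stroke→GY1  (through GY1, causality inverts; strokes same side of GY1)
#3 stroke→J1  (closing 0-jn rule on J1)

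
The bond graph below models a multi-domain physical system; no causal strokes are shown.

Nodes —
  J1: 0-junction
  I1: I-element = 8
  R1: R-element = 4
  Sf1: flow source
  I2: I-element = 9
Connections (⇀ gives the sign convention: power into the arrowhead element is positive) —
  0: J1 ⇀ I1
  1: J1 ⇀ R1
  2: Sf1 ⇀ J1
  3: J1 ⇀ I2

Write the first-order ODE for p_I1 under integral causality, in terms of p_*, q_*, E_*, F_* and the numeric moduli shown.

#2 |Sf1  (Sf1: flow source, stroke at near end)
#0 |I1  (I1 outputs flow p/I1)
#3 |I2  (prefer integral on I2)
#1 |J1  (only one effort-in slot at J1)

dp_I1/dt = 4*F_Sf1 - p_I1/2 - 4*p_I2/9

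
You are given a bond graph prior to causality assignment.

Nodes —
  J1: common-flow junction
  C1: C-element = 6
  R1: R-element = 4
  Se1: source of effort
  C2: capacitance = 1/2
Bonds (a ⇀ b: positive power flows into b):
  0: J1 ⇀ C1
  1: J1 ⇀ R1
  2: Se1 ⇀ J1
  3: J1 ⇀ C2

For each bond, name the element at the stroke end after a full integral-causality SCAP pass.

b0 stroke→J1
b1 stroke→R1
b2 stroke→J1
b3 stroke→J1

bond 2 stroke at J1  (Se1 (Se) sets effort on bond)
bond 0 stroke at J1  (C1 outputs effort q/C1)
bond 3 stroke at J1  (prefer integral on C2)
bond 1 stroke at R1  (only one flow-in slot at J1)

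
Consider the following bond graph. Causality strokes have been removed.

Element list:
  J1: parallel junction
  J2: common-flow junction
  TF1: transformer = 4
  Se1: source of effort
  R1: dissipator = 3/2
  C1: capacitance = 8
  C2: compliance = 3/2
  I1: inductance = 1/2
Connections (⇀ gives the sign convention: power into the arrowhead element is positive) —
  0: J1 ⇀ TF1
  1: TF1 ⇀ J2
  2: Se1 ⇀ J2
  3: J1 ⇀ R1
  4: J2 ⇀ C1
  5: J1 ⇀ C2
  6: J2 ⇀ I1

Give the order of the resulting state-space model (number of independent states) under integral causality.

3  (C1, C2, I1 all integral)

bond 2 |J2  (Se1 fixes effort; stroke away)
bond 4 |J2  (prefer integral on C1)
bond 5 |J1  (C2 outputs effort q/C2)
bond 0 |TF1  (J1 effort already set via bond 5)
bond 3 |R1  (0-jn J1 has e-setter on 5)
bond 1 |J2  (through TF1, causality passes straight; one stroke at TF1)
bond 6 |I1  (closing 1-jn rule on J2)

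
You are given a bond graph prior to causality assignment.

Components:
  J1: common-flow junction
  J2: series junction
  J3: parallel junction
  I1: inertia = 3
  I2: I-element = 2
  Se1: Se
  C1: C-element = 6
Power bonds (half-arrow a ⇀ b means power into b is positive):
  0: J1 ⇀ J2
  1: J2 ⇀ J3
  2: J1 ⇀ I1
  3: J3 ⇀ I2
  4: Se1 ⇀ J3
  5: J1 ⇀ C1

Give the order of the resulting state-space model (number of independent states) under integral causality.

bond 4 stroke at J3  (source Se1 imposes e)
bond 1 stroke at J2  (common-e at J3 fixed by 4)
bond 3 stroke at I2  (common-e at J3 fixed by 4)
bond 0 stroke at J1  (closing 1-jn rule on J2)
bond 2 stroke at I1  (I1 outputs flow p/I1)
bond 5 stroke at J1  (J1 flow already set via bond 2)

3  (C1, I1, I2 all integral)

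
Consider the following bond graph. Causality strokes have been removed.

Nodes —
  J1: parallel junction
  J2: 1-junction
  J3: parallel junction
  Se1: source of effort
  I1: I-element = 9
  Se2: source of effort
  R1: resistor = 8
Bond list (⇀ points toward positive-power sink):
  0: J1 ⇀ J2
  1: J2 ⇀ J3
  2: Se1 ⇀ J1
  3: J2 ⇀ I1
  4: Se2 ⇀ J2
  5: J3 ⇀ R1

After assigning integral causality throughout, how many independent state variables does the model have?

#2 |J1  (Se1 fixes effort; stroke away)
#4 |J2  (Se2 fixes effort; stroke away)
#0 |J2  (J1 effort already set via bond 2)
#3 |I1  (I1 outputs flow p/I1)
#1 |J2  (J2: bond 3 brought flow, rest push out)
#5 |J3  (only one effort-in slot at J3)

1  (I1 all integral)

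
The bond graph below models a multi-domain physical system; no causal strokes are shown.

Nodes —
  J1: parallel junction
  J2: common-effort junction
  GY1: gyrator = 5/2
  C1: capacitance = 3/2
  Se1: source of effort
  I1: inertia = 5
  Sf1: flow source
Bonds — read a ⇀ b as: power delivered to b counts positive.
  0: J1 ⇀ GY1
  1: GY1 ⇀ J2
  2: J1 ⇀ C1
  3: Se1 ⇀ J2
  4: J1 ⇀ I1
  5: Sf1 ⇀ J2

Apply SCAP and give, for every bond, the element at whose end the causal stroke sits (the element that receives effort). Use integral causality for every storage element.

bond 0 stroke→GY1
bond 1 stroke→GY1
bond 2 stroke→J1
bond 3 stroke→J2
bond 4 stroke→I1
bond 5 stroke→Sf1

#3 |J2  (Se1: effort source, stroke at far end)
#5 |Sf1  (Sf1 fixes flow; stroke at Sf1)
#1 |GY1  (J2 effort already set via bond 3)
#0 |GY1  (GY1: gyrator matches bond 1)
#2 |J1  (C1 integral (e out))
#4 |I1  (0-jn J1 has e-setter on 2)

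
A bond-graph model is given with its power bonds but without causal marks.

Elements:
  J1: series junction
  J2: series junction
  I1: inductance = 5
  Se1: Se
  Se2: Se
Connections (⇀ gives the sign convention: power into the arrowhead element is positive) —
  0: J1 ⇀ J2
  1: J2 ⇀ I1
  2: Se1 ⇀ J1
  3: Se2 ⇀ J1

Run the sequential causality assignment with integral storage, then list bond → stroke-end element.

bond 0 →J2
bond 1 →I1
bond 2 →J1
bond 3 →J1

bond 2 |J1  (Se1 fixes effort; stroke away)
bond 3 |J1  (Se2 fixes effort; stroke away)
bond 0 |J2  (only one flow-in slot at J1)
bond 1 |I1  (only one flow-in slot at J2)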